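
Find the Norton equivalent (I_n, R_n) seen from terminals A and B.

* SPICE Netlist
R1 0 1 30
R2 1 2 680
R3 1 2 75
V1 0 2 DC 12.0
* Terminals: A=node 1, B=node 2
Find the Thévenin equivalent first; then I_n = V_th/R_th and R_n = R_th.
Step 1 — V_th is the open-circuit voltage V_A - V_B (nothing connected across the terminals).
Nodal analysis, taking node 2 as the 0 V reference.
Source V1 fixes V_0 = 12 V.
KCL at each unknown node (sum of currents leaving = 0; resistances in Ω):
  Node 1: (V_1 - 12)/30 + (V_1 - 0)/680 + (V_1 - 0)/75 = 0
Collecting terms: 0.04814 × V_1 = 0.4  =>  V_1 = 8.31 V
V_th = V_1 - V_2 = 8.31 - 0 = 8.31 V
Step 2 — R_th: zero the source — replace V1 by a short circuit (node 2 merges into node 0) — and find the resistance seen between A (node 1) and B (node 0).
Reduce the network between node 1 (A) and node 0 (B) by series/parallel combination:
  Rp1 = R1 ‖ R2 ‖ R3 (parallel, all between nodes 0 and 1) = 1/(1/30 + 1/680 + 1/75) = 20.77 Ω
R_th = 20.77 Ω
I_n = V_th/R_th = 8.31/20.77 = 0.4 A, and R_n = R_th = 20.77 Ω

Final answer: I_n = 0.4 A, R_n = 20.77 Ω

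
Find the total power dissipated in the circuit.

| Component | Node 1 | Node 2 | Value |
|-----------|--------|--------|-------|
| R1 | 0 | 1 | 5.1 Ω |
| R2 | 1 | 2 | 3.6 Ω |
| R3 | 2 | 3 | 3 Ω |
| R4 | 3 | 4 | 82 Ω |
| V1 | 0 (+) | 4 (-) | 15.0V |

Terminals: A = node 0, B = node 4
Nodal analysis, taking node 4 as the 0 V reference.
Source V1 fixes V_0 = 15 V.
KCL at each unknown node (sum of currents leaving = 0; resistances in Ω):
  Node 1: (V_1 - 15)/5.1 + (V_1 - V_2)/3.6 = 0
  Node 2: (V_2 - V_1)/3.6 + (V_2 - V_3)/3 = 0
  Node 3: (V_3 - V_2)/3 + (V_3 - 0)/82 = 0
Collecting terms (coefficients in siemens):
  0.4739·V_1 - 0.2778·V_2 = 2.941
  0.6111·V_2 - 0.2778·V_1 - 0.3333·V_3 = 0
  0.3455·V_3 - 0.3333·V_2 = 0
Solving these 3 simultaneous equations (Gaussian elimination) gives:
  V_1 = 14.18 V, V_2 = 13.61 V, V_3 = 13.13 V
Power in each resistor, P = (ΔV)²/R:
  P_R1 = (15 - 14.18)²/5.1 = 0.1307 W
  P_R2 = (14.18 - 13.61)²/3.6 = 0.09226 W
  P_R3 = (13.61 - 13.13)²/3 = 0.07688 W
  P_R4 = (13.13 - 0)²/82 = 2.101 W
P_total = P_R1 + P_R2 + P_R3 + P_R4 = 2.401 W

Final answer: 2.401 W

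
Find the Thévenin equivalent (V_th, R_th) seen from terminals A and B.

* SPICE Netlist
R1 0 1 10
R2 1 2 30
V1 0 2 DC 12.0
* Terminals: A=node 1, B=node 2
Step 1 — V_th is the open-circuit voltage V_A - V_B (nothing connected across the terminals).
Nodal analysis, taking node 2 as the 0 V reference.
Source V1 fixes V_0 = 12 V.
KCL at each unknown node (sum of currents leaving = 0; resistances in Ω):
  Node 1: (V_1 - 12)/10 + (V_1 - 0)/30 = 0
Collecting terms: 0.1333 × V_1 = 1.2  =>  V_1 = 9 V
V_th = V_1 - V_2 = 9 - 0 = 9 V
Step 2 — R_th: zero the source — replace V1 by a short circuit (node 2 merges into node 0) — and find the resistance seen between A (node 1) and B (node 0).
Reduce the network between node 1 (A) and node 0 (B) by series/parallel combination:
  Rp1 = R1 ‖ R2 (parallel, both between nodes 0 and 1) = 1/(1/10 + 1/30) = 7.5 Ω
R_th = 7.5 Ω

Final answer: V_th = 9 V, R_th = 7.5 Ω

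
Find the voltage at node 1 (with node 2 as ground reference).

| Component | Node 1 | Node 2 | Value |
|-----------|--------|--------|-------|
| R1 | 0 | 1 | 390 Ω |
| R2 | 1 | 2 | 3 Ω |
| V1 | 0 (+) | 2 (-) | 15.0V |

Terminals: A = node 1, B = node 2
Nodal analysis, taking node 2 as the 0 V reference.
Source V1 fixes V_0 = 15 V.
KCL at each unknown node (sum of currents leaving = 0; resistances in Ω):
  Node 1: (V_1 - 15)/390 + (V_1 - 0)/3 = 0
Collecting terms: 0.3359 × V_1 = 0.03846  =>  V_1 = 0.1145 V
The requested potential is V_1 = 0.1145 V.

Final answer: V_1 = 0.1145 V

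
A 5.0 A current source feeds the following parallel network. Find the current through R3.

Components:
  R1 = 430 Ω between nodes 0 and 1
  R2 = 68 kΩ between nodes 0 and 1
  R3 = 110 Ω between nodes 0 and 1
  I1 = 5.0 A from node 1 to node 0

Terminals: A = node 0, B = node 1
All resistors sit directly between nodes 0 and 1, so they are in parallel and share one voltage V; the full source current 5 A splits among them.
1/R_par = 1/430 + 1/68000 + 1/110 = 0.01143 S  =>  R_par = 87.48 Ω
V = I × R_par = 5 × 87.48 = 437.4 V
I_R3 = V/R3 = 437.4/110 = 3.976 A

Final answer: 3.976 A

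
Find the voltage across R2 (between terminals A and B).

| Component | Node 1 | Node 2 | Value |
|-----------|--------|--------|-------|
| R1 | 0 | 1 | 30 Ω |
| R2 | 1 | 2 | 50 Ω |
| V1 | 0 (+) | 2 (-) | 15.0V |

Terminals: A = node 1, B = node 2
R1 and R2 are in series across V1 (node 0 → node 1 → node 2), and the output A–B is taken across R2, so this is a voltage divider.
Series current: I = V1/(R1 + R2) = 15/(30 + 50) = 15/80 = 0.1875 A
V_R2 = I × R2 = V1 × R2/(R1 + R2) = 15 × 50/80 = 9.375 V

Final answer: 9.375 V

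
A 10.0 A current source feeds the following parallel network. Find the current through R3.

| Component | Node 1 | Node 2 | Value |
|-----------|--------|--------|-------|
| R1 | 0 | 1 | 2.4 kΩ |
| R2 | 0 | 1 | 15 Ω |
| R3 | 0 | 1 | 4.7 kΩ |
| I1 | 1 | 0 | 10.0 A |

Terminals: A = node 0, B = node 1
All resistors sit directly between nodes 0 and 1, so they are in parallel and share one voltage V; the full source current 10 A splits among them.
1/R_par = 1/2400 + 1/15 + 1/4700 = 0.0673 S  =>  R_par = 14.86 Ω
V = I × R_par = 10 × 14.86 = 148.6 V
I_R3 = V/R3 = 148.6/4700 = 0.03162 A

Final answer: 0.03162 A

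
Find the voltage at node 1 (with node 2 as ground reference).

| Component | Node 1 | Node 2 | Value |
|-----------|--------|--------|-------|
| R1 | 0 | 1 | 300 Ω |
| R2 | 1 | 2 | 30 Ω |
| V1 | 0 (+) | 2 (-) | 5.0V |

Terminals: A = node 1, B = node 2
Nodal analysis, taking node 2 as the 0 V reference.
Source V1 fixes V_0 = 5 V.
KCL at each unknown node (sum of currents leaving = 0; resistances in Ω):
  Node 1: (V_1 - 5)/300 + (V_1 - 0)/30 = 0
Collecting terms: 0.03667 × V_1 = 0.01667  =>  V_1 = 0.4545 V
The requested potential is V_1 = 0.4545 V.

Final answer: V_1 = 0.4545 V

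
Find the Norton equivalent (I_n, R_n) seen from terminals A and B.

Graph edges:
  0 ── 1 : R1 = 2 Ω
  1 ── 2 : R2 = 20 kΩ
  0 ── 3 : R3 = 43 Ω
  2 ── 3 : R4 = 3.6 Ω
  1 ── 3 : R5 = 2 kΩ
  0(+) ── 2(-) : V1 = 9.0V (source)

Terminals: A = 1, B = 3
Find the Thévenin equivalent first; then I_n = V_th/R_th and R_n = R_th.
Step 1 — V_th is the open-circuit voltage V_A - V_B (nothing connected across the terminals).
Nodal analysis, taking node 2 as the 0 V reference.
Source V1 fixes V_0 = 9 V.
KCL at each unknown node (sum of currents leaving = 0; resistances in Ω):
  Node 1: (V_1 - 9)/2 + (V_1 - 0)/20000 + (V_1 - V_3)/2000 = 0
  Node 3: (V_3 - 9)/43 + (V_3 - 0)/3.6 + (V_3 - V_1)/2000 = 0
Collecting terms (coefficients in siemens):
  0.5005·V_1 - 0.0005·V_3 = 4.5
  0.3015·V_3 - 0.0005·V_1 = 0.2093
Determinant D = (0.5005)(0.3015) - (-0.0005)(-0.0005) = 0.1509
V_1 = [(4.5)(0.3015) - (-0.0005)(0.2093)]/D = 8.991 V
V_3 = [(0.5005)(0.2093) - (4.5)(-0.0005)]/D = 0.709 V
V_th = V_1 - V_3 = 8.991 - 0.709 = 8.282 V
Step 2 — R_th: zero the source — replace V1 by a short circuit (node 2 merges into node 0) — and find the resistance seen between A (node 1) and B (node 3).
Reduce the network between node 1 (A) and node 3 (B) by series/parallel combination:
  Rp1 = R1 ‖ R2 (parallel, both between nodes 0 and 1) = 1/(1/2 + 1/20000) = 2 Ω
  Rp2 = R3 ‖ R4 (parallel, both between nodes 0 and 3) = 1/(1/43 + 1/3.6) = 3.322 Ω
  Rs1 = Rp1 + Rp2 (series, joined only at node 0) = 2 + 3.322 = 5.322 Ω
  Rp3 = R5 ‖ Rs1 (parallel, both between nodes 1 and 3) = 1/(1/2000 + 1/5.322) = 5.308 Ω
R_th = 5.308 Ω
I_n = V_th/R_th = 8.282/5.308 = 1.56 A, and R_n = R_th = 5.308 Ω

Final answer: I_n = 1.56 A, R_n = 5.308 Ω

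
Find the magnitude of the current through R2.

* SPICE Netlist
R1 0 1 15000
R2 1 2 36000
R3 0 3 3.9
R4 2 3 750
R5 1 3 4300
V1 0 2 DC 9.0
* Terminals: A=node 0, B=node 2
Nodal analysis, taking node 2 as the 0 V reference.
Source V1 fixes V_0 = 9 V.
KCL at each unknown node (sum of currents leaving = 0; resistances in Ω):
  Node 1: (V_1 - 9)/15000 + (V_1 - 0)/36000 + (V_1 - V_3)/4300 = 0
  Node 3: (V_3 - 9)/3.9 + (V_3 - 0)/750 + (V_3 - V_1)/4300 = 0
Collecting terms (coefficients in siemens):
  0.000327·V_1 - 0.0002326·V_3 = 0.0006
  0.258·V_3 - 0.0002326·V_1 = 2.308
Determinant D = (0.000327)(0.258) - (-0.0002326)(-0.0002326) = 0.0000843
V_1 = [(0.0006)(0.258) - (-0.0002326)(2.308)]/D = 8.202 V
V_3 = [(0.000327)(2.308) - (0.0006)(-0.0002326)]/D = 8.953 V
I_R2 = (V_1 - V_2)/R2 = (8.202 - 0)/36000 = 0.0002278 A
|I_R2| = 0.0002278 A

Final answer: |I_R2| = 0.0002278 A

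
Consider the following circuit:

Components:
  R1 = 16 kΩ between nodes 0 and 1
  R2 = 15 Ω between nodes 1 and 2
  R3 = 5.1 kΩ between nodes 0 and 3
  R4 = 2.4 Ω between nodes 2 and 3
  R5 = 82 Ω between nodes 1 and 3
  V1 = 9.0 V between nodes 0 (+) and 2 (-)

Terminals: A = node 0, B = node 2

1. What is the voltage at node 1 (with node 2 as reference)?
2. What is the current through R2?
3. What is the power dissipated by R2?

Nodal analysis, taking node 2 as the 0 V reference.
Source V1 fixes V_0 = 9 V.
KCL at each unknown node (sum of currents leaving = 0; resistances in Ω):
  Node 1: (V_1 - 9)/16000 + (V_1 - 0)/15 + (V_1 - V_3)/82 = 0
  Node 3: (V_3 - 9)/5100 + (V_3 - 0)/2.4 + (V_3 - V_1)/82 = 0
Collecting terms (coefficients in siemens):
  0.07892·V_1 - 0.0122·V_3 = 0.0005625
  0.4291·V_3 - 0.0122·V_1 = 0.001765
Determinant D = (0.07892)(0.4291) - (-0.0122)(-0.0122) = 0.03371
V_1 = [(0.0005625)(0.4291) - (-0.0122)(0.001765)]/D = 0.007797 V
V_3 = [(0.07892)(0.001765) - (0.0005625)(-0.0122)]/D = 0.004335 V
Part 1:
  Read off the nodal solution: V_1 = 0.007797 V
Part 2:
  I_R2 = (V_1 - V_2)/R2 = (0.007797 - 0)/15 = 0.0005198 A
  Magnitude: I_R2 = 0.0005198 A
Part 3:
  I_R2 = (V_1 - V_2)/R2 = (0.007797 - 0)/15 = 0.0005198 A
  P_R2 = I_R2² × R2 = (0.0005198)² × 15 = 0.000004053 W

Final answers:
1. V_1 = 0.007797 V
2. I_R2 = 0.0005198 A
3. P_R2 = 4.053e-06 W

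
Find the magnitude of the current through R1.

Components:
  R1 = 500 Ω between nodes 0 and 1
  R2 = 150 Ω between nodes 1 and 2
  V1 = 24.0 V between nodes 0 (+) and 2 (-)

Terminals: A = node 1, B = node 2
Nodal analysis, taking node 2 as the 0 V reference.
Source V1 fixes V_0 = 24 V.
KCL at each unknown node (sum of currents leaving = 0; resistances in Ω):
  Node 1: (V_1 - 24)/500 + (V_1 - 0)/150 = 0
Collecting terms: 0.008667 × V_1 = 0.048  =>  V_1 = 5.538 V
I_R1 = (V_0 - V_1)/R1 = (24 - 5.538)/500 = 0.03692 A
|I_R1| = 0.03692 A

Final answer: |I_R1| = 0.03692 A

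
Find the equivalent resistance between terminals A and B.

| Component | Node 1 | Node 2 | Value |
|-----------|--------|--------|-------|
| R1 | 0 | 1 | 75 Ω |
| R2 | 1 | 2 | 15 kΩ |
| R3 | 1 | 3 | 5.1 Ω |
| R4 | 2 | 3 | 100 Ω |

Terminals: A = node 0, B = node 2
Reduce the network between node 0 (A) and node 2 (B) by series/parallel combination:
  Rs1 = R3 + R4 (series, joined only at node 3) = 5.1 + 100 = 105.1 Ω
  Rp1 = R2 ‖ Rs1 (parallel, both between nodes 1 and 2) = 1/(1/15000 + 1/105.1) = 104.4 Ω
  Rs2 = R1 + Rp1 (series, joined only at node 1) = 75 + 104.4 = 179.4 Ω
R_eq = 179.4 Ω

Final answer: 179.4 Ω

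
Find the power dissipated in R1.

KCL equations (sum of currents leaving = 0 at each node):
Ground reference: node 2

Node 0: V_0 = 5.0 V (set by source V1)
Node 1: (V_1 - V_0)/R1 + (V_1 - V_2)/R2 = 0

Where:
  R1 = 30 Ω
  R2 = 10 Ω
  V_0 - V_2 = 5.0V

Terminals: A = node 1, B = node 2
Nodal analysis, taking node 2 as the 0 V reference.
Source V1 fixes V_0 = 5 V.
KCL at each unknown node (sum of currents leaving = 0; resistances in Ω):
  Node 1: (V_1 - 5)/30 + (V_1 - 0)/10 = 0
Collecting terms: 0.1333 × V_1 = 0.1667  =>  V_1 = 1.25 V
I_R1 = (V_0 - V_1)/R1 = (5 - 1.25)/30 = 0.125 A
P_R1 = I_R1² × R1 = (0.125)² × 30 = 0.4688 W

Final answer: 0.4688 W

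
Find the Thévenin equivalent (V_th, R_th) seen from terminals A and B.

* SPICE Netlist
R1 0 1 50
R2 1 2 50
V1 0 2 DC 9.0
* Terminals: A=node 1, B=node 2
Step 1 — V_th is the open-circuit voltage V_A - V_B (nothing connected across the terminals).
Nodal analysis, taking node 2 as the 0 V reference.
Source V1 fixes V_0 = 9 V.
KCL at each unknown node (sum of currents leaving = 0; resistances in Ω):
  Node 1: (V_1 - 9)/50 + (V_1 - 0)/50 = 0
Collecting terms: 0.04 × V_1 = 0.18  =>  V_1 = 4.5 V
V_th = V_1 - V_2 = 4.5 - 0 = 4.5 V
Step 2 — R_th: zero the source — replace V1 by a short circuit (node 2 merges into node 0) — and find the resistance seen between A (node 1) and B (node 0).
Reduce the network between node 1 (A) and node 0 (B) by series/parallel combination:
  Rp1 = R1 ‖ R2 (parallel, both between nodes 0 and 1) = 1/(1/50 + 1/50) = 25 Ω
R_th = 25 Ω

Final answer: V_th = 4.5 V, R_th = 25 Ω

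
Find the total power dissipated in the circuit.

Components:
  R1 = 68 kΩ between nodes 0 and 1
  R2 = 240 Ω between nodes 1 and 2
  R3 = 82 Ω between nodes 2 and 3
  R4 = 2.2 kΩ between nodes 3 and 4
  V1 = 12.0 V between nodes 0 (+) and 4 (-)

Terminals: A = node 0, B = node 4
Nodal analysis, taking node 4 as the 0 V reference.
Source V1 fixes V_0 = 12 V.
KCL at each unknown node (sum of currents leaving = 0; resistances in Ω):
  Node 1: (V_1 - 12)/68000 + (V_1 - V_2)/240 = 0
  Node 2: (V_2 - V_1)/240 + (V_2 - V_3)/82 = 0
  Node 3: (V_3 - V_2)/82 + (V_3 - 0)/2200 = 0
Collecting terms (coefficients in siemens):
  0.004181·V_1 - 0.004167·V_2 = 0.0001765
  0.01636·V_2 - 0.004167·V_1 - 0.0122·V_3 = 0
  0.01265·V_3 - 0.0122·V_2 = 0
Solving these 3 simultaneous equations (Gaussian elimination) gives:
  V_1 = 0.4291 V, V_2 = 0.3883 V, V_3 = 0.3744 V
Power in each resistor, P = (ΔV)²/R:
  P_R1 = (12 - 0.4291)²/68000 = 0.001969 W
  P_R2 = (0.4291 - 0.3883)²/240 = 0.000006949 W
  P_R3 = (0.3883 - 0.3744)²/82 = 0.000002374 W
  P_R4 = (0.3744 - 0)²/2200 = 0.0000637 W
P_total = P_R1 + P_R2 + P_R3 + P_R4 = 0.002042 W

Final answer: 0.002042 W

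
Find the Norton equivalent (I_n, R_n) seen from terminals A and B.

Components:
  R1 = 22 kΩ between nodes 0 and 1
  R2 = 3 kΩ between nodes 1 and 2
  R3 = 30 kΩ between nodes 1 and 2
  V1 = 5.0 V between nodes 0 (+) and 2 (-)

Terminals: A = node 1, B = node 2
Find the Thévenin equivalent first; then I_n = V_th/R_th and R_n = R_th.
Step 1 — V_th is the open-circuit voltage V_A - V_B (nothing connected across the terminals).
Nodal analysis, taking node 2 as the 0 V reference.
Source V1 fixes V_0 = 5 V.
KCL at each unknown node (sum of currents leaving = 0; resistances in Ω):
  Node 1: (V_1 - 5)/22000 + (V_1 - 0)/3000 + (V_1 - 0)/30000 = 0
Collecting terms: 0.0004121 × V_1 = 0.0002273  =>  V_1 = 0.5515 V
V_th = V_1 - V_2 = 0.5515 - 0 = 0.5515 V
Step 2 — R_th: zero the source — replace V1 by a short circuit (node 2 merges into node 0) — and find the resistance seen between A (node 1) and B (node 0).
Reduce the network between node 1 (A) and node 0 (B) by series/parallel combination:
  Rp1 = R1 ‖ R2 ‖ R3 (parallel, all between nodes 0 and 1) = 1/(1/22000 + 1/3000 + 1/30000) = 2426 Ω
R_th = 2.426 kΩ
I_n = V_th/R_th = 0.5515/2426 = 0.0002273 A, and R_n = R_th = 2.426 kΩ

Final answer: I_n = 0.0002273 A, R_n = 2.426 kΩ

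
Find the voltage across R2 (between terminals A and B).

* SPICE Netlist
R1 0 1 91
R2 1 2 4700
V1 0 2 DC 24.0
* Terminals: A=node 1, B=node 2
R1 and R2 are in series across V1 (node 0 → node 1 → node 2), and the output A–B is taken across R2, so this is a voltage divider.
Series current: I = V1/(R1 + R2) = 24/(91 + 4700) = 24/4791 = 0.005009 A
V_R2 = I × R2 = V1 × R2/(R1 + R2) = 24 × 4700/4791 = 23.54 V

Final answer: 23.54 V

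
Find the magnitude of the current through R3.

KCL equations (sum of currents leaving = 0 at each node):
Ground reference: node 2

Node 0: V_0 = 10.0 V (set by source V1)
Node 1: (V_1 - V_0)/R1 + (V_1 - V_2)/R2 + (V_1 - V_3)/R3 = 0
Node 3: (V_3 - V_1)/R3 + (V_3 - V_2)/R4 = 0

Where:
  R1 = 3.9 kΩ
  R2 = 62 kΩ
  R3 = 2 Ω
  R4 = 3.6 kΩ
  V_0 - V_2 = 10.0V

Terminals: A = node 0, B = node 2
Nodal analysis, taking node 2 as the 0 V reference.
Source V1 fixes V_0 = 10 V.
KCL at each unknown node (sum of currents leaving = 0; resistances in Ω):
  Node 1: (V_1 - 10)/3900 + (V_1 - 0)/62000 + (V_1 - V_3)/2 = 0
  Node 3: (V_3 - V_1)/2 + (V_3 - 0)/3600 = 0
Collecting terms (coefficients in siemens):
  0.5003·V_1 - 0.5·V_3 = 0.002564
  0.5003·V_3 - 0.5·V_1 = 0
Determinant D = (0.5003)(0.5003) - (-0.5)(-0.5) = 0.0002752
V_1 = [(0.002564)(0.5003) - (-0.5)(0)]/D = 4.661 V
V_3 = [(0.5003)(0) - (0.002564)(-0.5)]/D = 4.658 V
I_R3 = (V_1 - V_3)/R3 = (4.661 - 4.658)/2 = 0.001294 A
|I_R3| = 0.001294 A

Final answer: |I_R3| = 0.001294 A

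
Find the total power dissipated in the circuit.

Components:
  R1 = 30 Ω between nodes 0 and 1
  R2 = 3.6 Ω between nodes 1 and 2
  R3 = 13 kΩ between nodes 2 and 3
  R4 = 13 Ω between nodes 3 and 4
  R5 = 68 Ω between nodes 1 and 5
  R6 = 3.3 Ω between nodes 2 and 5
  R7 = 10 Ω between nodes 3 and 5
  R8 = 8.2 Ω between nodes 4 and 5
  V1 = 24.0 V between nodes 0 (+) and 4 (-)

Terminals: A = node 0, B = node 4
Nodal analysis, taking node 4 as the 0 V reference.
Source V1 fixes V_0 = 24 V.
KCL at each unknown node (sum of currents leaving = 0; resistances in Ω):
  Node 1: (V_1 - 24)/30 + (V_1 - V_2)/3.6 + (V_1 - V_5)/68 = 0
  Node 2: (V_2 - V_1)/3.6 + (V_2 - V_3)/13000 + (V_2 - V_5)/3.3 = 0
  Node 3: (V_3 - V_2)/13000 + (V_3 - 0)/13 + (V_3 - V_5)/10 = 0
  Node 5: (V_5 - V_1)/68 + (V_5 - V_2)/3.3 + (V_5 - V_3)/10 + (V_5 - 0)/8.2 = 0
Collecting terms (coefficients in siemens):
  0.3258·V_1 - 0.2778·V_2 - 0.01471·V_5 = 0.8
  0.5809·V_2 - 0.2778·V_1 - 0.00007692·V_3 - 0.303·V_5 = 0
  0.177·V_3 - 0.00007692·V_2 - 0.1·V_5 = 0
  0.5397·V_5 - 0.01471·V_1 - 0.303·V_2 - 0.1·V_3 = 0
Solving these 4 simultaneous equations (Gaussian elimination) gives:
  V_1 = 6.981 V, V_2 = 5.127 V, V_3 = 1.939 V, V_5 = 3.429 V
Power in each resistor, P = (ΔV)²/R:
  P_R1 = (24 - 6.981)²/30 = 9.654 W
  P_R2 = (6.981 - 5.127)²/3.6 = 0.9549 W
  P_R3 = (5.127 - 1.939)²/13000 = 0.0007818 W
  P_R4 = (1.939 - 0)²/13 = 0.2893 W
  P_R5 = (6.981 - 3.429)²/68 = 0.1856 W
  P_R6 = (5.127 - 3.429)²/3.3 = 0.8745 W
  P_R7 = (1.939 - 3.429)²/10 = 0.2218 W
  P_R8 = (0 - 3.429)²/8.2 = 1.434 W
P_total = P_R1 + P_R2 + P_R3 + P_R4 + P_R5 + P_R6 + P_R7 + P_R8 = 13.61 W

Final answer: 13.61 W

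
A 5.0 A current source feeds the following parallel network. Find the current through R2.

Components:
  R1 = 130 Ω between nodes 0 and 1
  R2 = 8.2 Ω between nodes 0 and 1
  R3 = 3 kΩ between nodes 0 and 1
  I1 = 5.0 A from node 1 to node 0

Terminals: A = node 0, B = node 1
All resistors sit directly between nodes 0 and 1, so they are in parallel and share one voltage V; the full source current 5 A splits among them.
1/R_par = 1/130 + 1/8.2 + 1/3000 = 0.13 S  =>  R_par = 7.694 Ω
V = I × R_par = 5 × 7.694 = 38.47 V
I_R2 = V/R2 = 38.47/8.2 = 4.691 A

Final answer: 4.691 A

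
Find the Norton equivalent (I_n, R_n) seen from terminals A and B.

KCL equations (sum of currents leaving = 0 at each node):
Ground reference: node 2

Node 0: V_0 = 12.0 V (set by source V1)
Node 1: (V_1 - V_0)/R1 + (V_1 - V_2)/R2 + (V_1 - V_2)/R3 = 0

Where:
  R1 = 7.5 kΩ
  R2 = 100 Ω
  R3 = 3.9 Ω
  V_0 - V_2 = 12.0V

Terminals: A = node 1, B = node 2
Find the Thévenin equivalent first; then I_n = V_th/R_th and R_n = R_th.
Step 1 — V_th is the open-circuit voltage V_A - V_B (nothing connected across the terminals).
Nodal analysis, taking node 2 as the 0 V reference.
Source V1 fixes V_0 = 12 V.
KCL at each unknown node (sum of currents leaving = 0; resistances in Ω):
  Node 1: (V_1 - 12)/7500 + (V_1 - 0)/100 + (V_1 - 0)/3.9 = 0
Collecting terms: 0.2665 × V_1 = 0.0016  =>  V_1 = 0.006003 V
V_th = V_1 - V_2 = 0.006003 - 0 = 0.006003 V
Step 2 — R_th: zero the source — replace V1 by a short circuit (node 2 merges into node 0) — and find the resistance seen between A (node 1) and B (node 0).
Reduce the network between node 1 (A) and node 0 (B) by series/parallel combination:
  Rp1 = R1 ‖ R2 ‖ R3 (parallel, all between nodes 0 and 1) = 1/(1/7500 + 1/100 + 1/3.9) = 3.752 Ω
R_th = 3.752 Ω
I_n = V_th/R_th = 0.006003/3.752 = 0.0016 A, and R_n = R_th = 3.752 Ω

Final answer: I_n = 0.0016 A, R_n = 3.752 Ω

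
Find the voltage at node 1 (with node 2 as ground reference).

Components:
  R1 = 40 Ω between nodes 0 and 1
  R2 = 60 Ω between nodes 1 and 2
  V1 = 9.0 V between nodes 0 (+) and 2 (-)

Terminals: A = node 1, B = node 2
Nodal analysis, taking node 2 as the 0 V reference.
Source V1 fixes V_0 = 9 V.
KCL at each unknown node (sum of currents leaving = 0; resistances in Ω):
  Node 1: (V_1 - 9)/40 + (V_1 - 0)/60 = 0
Collecting terms: 0.04167 × V_1 = 0.225  =>  V_1 = 5.4 V
The requested potential is V_1 = 5.4 V.

Final answer: V_1 = 5.4 V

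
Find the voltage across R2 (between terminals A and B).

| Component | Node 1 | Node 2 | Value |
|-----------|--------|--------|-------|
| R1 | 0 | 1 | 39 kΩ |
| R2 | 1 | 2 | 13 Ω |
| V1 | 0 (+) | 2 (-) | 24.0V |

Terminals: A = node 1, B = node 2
R1 and R2 are in series across V1 (node 0 → node 1 → node 2), and the output A–B is taken across R2, so this is a voltage divider.
Series current: I = V1/(R1 + R2) = 24/(39000 + 13) = 24/39010 = 0.0006152 A
V_R2 = I × R2 = V1 × R2/(R1 + R2) = 24 × 13/39010 = 0.007997 V

Final answer: 0.007997 V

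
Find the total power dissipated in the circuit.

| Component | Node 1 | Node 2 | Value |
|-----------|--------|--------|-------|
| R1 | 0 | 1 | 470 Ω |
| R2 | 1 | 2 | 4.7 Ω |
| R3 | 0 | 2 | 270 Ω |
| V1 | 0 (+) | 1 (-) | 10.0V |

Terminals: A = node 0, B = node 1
Nodal analysis, taking node 1 as the 0 V reference.
Source V1 fixes V_0 = 10 V.
KCL at each unknown node (sum of currents leaving = 0; resistances in Ω):
  Node 2: (V_2 - 0)/4.7 + (V_2 - 10)/270 = 0
Collecting terms: 0.2165 × V_2 = 0.03704  =>  V_2 = 0.1711 V
Power in each resistor, P = (ΔV)²/R:
  P_R1 = (10 - 0)²/470 = 0.2128 W
  P_R2 = (0 - 0.1711)²/4.7 = 0.006228 W
  P_R3 = (10 - 0.1711)²/270 = 0.3578 W
P_total = P_R1 + P_R2 + P_R3 = 0.5768 W

Final answer: 0.5768 W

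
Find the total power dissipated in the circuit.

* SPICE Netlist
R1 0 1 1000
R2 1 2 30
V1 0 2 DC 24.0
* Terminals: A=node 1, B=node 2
Nodal analysis, taking node 2 as the 0 V reference.
Source V1 fixes V_0 = 24 V.
KCL at each unknown node (sum of currents leaving = 0; resistances in Ω):
  Node 1: (V_1 - 24)/1000 + (V_1 - 0)/30 = 0
Collecting terms: 0.03433 × V_1 = 0.024  =>  V_1 = 0.699 V
Power in each resistor, P = (ΔV)²/R:
  P_R1 = (24 - 0.699)²/1000 = 0.5429 W
  P_R2 = (0.699 - 0)²/30 = 0.01629 W
P_total = P_R1 + P_R2 = 0.5592 W

Final answer: 0.5592 W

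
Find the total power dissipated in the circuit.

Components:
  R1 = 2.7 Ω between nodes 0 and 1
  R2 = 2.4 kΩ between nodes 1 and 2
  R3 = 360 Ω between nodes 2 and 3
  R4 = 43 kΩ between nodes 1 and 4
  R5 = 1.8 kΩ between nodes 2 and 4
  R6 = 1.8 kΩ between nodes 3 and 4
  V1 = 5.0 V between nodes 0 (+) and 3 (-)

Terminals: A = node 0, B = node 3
Nodal analysis, taking node 3 as the 0 V reference.
Source V1 fixes V_0 = 5 V.
KCL at each unknown node (sum of currents leaving = 0; resistances in Ω):
  Node 1: (V_1 - 5)/2.7 + (V_1 - V_2)/2400 + (V_1 - V_4)/43000 = 0
  Node 2: (V_2 - V_1)/2400 + (V_2 - 0)/360 + (V_2 - V_4)/1800 = 0
  Node 4: (V_4 - V_1)/43000 + (V_4 - V_2)/1800 + (V_4 - 0)/1800 = 0
Collecting terms (coefficients in siemens):
  0.3708·V_1 - 0.0004167·V_2 - 0.00002326·V_4 = 1.852
  0.00375·V_2 - 0.0004167·V_1 - 0.0005556·V_4 = 0
  0.001134·V_4 - 0.00002326·V_1 - 0.0005556·V_2 = 0
Solving these 3 simultaneous equations (Gaussian elimination) gives:
  V_1 = 4.995 V, V_2 = 0.6147 V, V_4 = 0.4035 V
Power in each resistor, P = (ΔV)²/R:
  P_R1 = (5 - 4.995)²/2.7 = 0.00001008 W
  P_R2 = (4.995 - 0.6147)²/2400 = 0.007994 W
  P_R3 = (0.6147 - 0)²/360 = 0.00105 W
  P_R4 = (4.995 - 0.4035)²/43000 = 0.0004902 W
  P_R5 = (0.6147 - 0.4035)²/1800 = 0.0000248 W
  P_R6 = (0 - 0.4035)²/1800 = 0.00009044 W
P_total = P_R1 + P_R2 + P_R3 + P_R4 + P_R5 + P_R6 = 0.009659 W

Final answer: 0.009659 W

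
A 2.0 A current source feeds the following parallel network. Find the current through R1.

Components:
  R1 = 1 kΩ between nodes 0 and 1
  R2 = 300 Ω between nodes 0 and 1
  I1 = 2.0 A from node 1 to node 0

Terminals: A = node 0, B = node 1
All resistors sit directly between nodes 0 and 1, so they are in parallel and share one voltage V; the full source current 2 A splits among them.
1/R_par = 1/1000 + 1/300 = 0.004333 S  =>  R_par = 230.8 Ω
V = I × R_par = 2 × 230.8 = 461.5 V
I_R1 = V/R1 = 461.5/1000 = 0.4615 A

Final answer: 0.4615 A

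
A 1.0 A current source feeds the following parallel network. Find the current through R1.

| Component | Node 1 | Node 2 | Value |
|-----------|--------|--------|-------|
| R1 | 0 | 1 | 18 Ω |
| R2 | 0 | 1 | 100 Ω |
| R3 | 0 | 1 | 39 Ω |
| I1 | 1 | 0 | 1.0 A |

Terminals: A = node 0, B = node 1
All resistors sit directly between nodes 0 and 1, so they are in parallel and share one voltage V; the full source current 1 A splits among them.
1/R_par = 1/18 + 1/100 + 1/39 = 0.0912 S  =>  R_par = 10.97 Ω
V = I × R_par = 1 × 10.97 = 10.97 V
I_R1 = V/R1 = 10.97/18 = 0.6092 A

Final answer: 0.6092 A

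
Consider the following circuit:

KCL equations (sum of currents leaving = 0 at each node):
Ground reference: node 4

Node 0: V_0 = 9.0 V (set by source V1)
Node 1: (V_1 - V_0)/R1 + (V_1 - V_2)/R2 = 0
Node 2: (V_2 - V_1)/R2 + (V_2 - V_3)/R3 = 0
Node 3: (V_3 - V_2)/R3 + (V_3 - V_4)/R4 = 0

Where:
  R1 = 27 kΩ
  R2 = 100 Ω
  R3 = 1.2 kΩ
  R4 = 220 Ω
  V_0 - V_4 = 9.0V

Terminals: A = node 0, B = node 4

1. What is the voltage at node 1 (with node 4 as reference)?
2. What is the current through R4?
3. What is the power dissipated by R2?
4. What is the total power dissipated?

Nodal analysis, taking node 4 as the 0 V reference.
Source V1 fixes V_0 = 9 V.
KCL at each unknown node (sum of currents leaving = 0; resistances in Ω):
  Node 1: (V_1 - 9)/27000 + (V_1 - V_2)/100 = 0
  Node 2: (V_2 - V_1)/100 + (V_2 - V_3)/1200 = 0
  Node 3: (V_3 - V_2)/1200 + (V_3 - 0)/220 = 0
Collecting terms (coefficients in siemens):
  0.01004·V_1 - 0.01·V_2 = 0.0003333
  0.01083·V_2 - 0.01·V_1 - 0.0008333·V_3 = 0
  0.005379·V_3 - 0.0008333·V_2 = 0
Solving these 3 simultaneous equations (Gaussian elimination) gives:
  V_1 = 0.4797 V, V_2 = 0.4481 V, V_3 = 0.06942 V
Part 1:
  Read off the nodal solution: V_1 = 0.4797 V
Part 2:
  I_R4 = (V_3 - V_4)/R4 = (0.06942 - 0)/220 = 0.0003156 A
  Magnitude: I_R4 = 0.0003156 A
Part 3:
  I_R2 = (V_1 - V_2)/R2 = (0.4797 - 0.4481)/100 = 0.0003156 A
  P_R2 = I_R2² × R2 = (0.0003156)² × 100 = 0.000009958 W
Part 4:
  Power in each resistor, P = (ΔV)²/R:
    P_R1 = (9 - 0.4797)²/27000 = 0.002689 W
    P_R2 = (0.4797 - 0.4481)²/100 = 0.000009958 W
    P_R3 = (0.4481 - 0.06942)²/1200 = 0.0001195 W
    P_R4 = (0.06942 - 0)²/220 = 0.00002191 W
  P_total = P_R1 + P_R2 + P_R3 + P_R4 = 0.00284 W

Final answers:
1. V_1 = 0.4797 V
2. I_R4 = 0.0003156 A
3. P_R2 = 9.958e-06 W
4. P_total = 0.00284 W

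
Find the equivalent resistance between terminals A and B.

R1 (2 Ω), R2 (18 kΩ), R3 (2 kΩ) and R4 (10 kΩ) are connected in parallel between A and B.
Reduce the network between node 0 (A) and node 1 (B) by series/parallel combination:
  Rp1 = R1 ‖ R2 ‖ R3 ‖ R4 (parallel, all between nodes 0 and 1) = 1/(1/2 + 1/18000 + 1/2000 + 1/10000) = 1.997 Ω
R_eq = 1.997 Ω

Final answer: 1.997 Ω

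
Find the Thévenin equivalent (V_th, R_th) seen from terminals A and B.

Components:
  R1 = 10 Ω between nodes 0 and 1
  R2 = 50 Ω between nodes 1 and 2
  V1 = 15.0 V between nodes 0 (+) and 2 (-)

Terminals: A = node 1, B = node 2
Step 1 — V_th is the open-circuit voltage V_A - V_B (nothing connected across the terminals).
Nodal analysis, taking node 2 as the 0 V reference.
Source V1 fixes V_0 = 15 V.
KCL at each unknown node (sum of currents leaving = 0; resistances in Ω):
  Node 1: (V_1 - 15)/10 + (V_1 - 0)/50 = 0
Collecting terms: 0.12 × V_1 = 1.5  =>  V_1 = 12.5 V
V_th = V_1 - V_2 = 12.5 - 0 = 12.5 V
Step 2 — R_th: zero the source — replace V1 by a short circuit (node 2 merges into node 0) — and find the resistance seen between A (node 1) and B (node 0).
Reduce the network between node 1 (A) and node 0 (B) by series/parallel combination:
  Rp1 = R1 ‖ R2 (parallel, both between nodes 0 and 1) = 1/(1/10 + 1/50) = 8.333 Ω
R_th = 8.333 Ω

Final answer: V_th = 12.5 V, R_th = 8.333 Ω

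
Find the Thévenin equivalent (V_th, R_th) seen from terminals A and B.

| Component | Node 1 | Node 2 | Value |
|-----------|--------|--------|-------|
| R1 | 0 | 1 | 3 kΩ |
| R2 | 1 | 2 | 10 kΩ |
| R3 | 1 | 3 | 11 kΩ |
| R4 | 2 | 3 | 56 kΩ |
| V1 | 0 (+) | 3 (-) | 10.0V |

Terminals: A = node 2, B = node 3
Step 1 — V_th is the open-circuit voltage V_A - V_B (nothing connected across the terminals).
Nodal analysis, taking node 3 as the 0 V reference.
Source V1 fixes V_0 = 10 V.
KCL at each unknown node (sum of currents leaving = 0; resistances in Ω):
  Node 1: (V_1 - 10)/3000 + (V_1 - V_2)/10000 + (V_1 - 0)/11000 = 0
  Node 2: (V_2 - V_1)/10000 + (V_2 - 0)/56000 = 0
Collecting terms (coefficients in siemens):
  0.0005242·V_1 - 0.0001·V_2 = 0.003333
  0.0001179·V_2 - 0.0001·V_1 = 0
Determinant D = (0.0005242)(0.0001179) - (-0.0001)(-0.0001) = 0.00000005179
V_1 = [(0.003333)(0.0001179) - (-0.0001)(0)]/D = 7.586 V
V_2 = [(0.0005242)(0) - (0.003333)(-0.0001)]/D = 6.437 V
V_th = V_2 - V_3 = 6.437 - 0 = 6.437 V
Step 2 — R_th: zero the source — replace V1 by a short circuit (node 3 merges into node 0) — and find the resistance seen between A (node 2) and B (node 0).
Reduce the network between node 2 (A) and node 0 (B) by series/parallel combination:
  Rp1 = R1 ‖ R3 (parallel, both between nodes 0 and 1) = 1/(1/3000 + 1/11000) = 2357 Ω
  Rs1 = R2 + Rp1 (series, joined only at node 1) = 10000 + 2357 = 12360 Ω
  Rp2 = R4 ‖ Rs1 (parallel, both between nodes 0 and 2) = 1/(1/56000 + 1/12360) = 10120 Ω
R_th = 10.12 kΩ

Final answer: V_th = 6.437 V, R_th = 10.12 kΩ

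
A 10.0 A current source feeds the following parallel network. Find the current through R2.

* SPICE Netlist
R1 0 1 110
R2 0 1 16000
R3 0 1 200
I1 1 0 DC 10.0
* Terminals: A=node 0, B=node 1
All resistors sit directly between nodes 0 and 1, so they are in parallel and share one voltage V; the full source current 10 A splits among them.
1/R_par = 1/110 + 1/16000 + 1/200 = 0.01415 S  =>  R_par = 70.65 Ω
V = I × R_par = 10 × 70.65 = 706.5 V
I_R2 = V/R2 = 706.5/16000 = 0.04416 A

Final answer: 0.04416 A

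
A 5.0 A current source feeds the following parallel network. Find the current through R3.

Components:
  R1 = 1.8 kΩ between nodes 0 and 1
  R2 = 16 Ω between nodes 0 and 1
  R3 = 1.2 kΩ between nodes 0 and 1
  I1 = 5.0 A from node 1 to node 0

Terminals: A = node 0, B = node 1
All resistors sit directly between nodes 0 and 1, so they are in parallel and share one voltage V; the full source current 5 A splits among them.
1/R_par = 1/1800 + 1/16 + 1/1200 = 0.06389 S  =>  R_par = 15.65 Ω
V = I × R_par = 5 × 15.65 = 78.26 V
I_R3 = V/R3 = 78.26/1200 = 0.06522 A

Final answer: 0.06522 A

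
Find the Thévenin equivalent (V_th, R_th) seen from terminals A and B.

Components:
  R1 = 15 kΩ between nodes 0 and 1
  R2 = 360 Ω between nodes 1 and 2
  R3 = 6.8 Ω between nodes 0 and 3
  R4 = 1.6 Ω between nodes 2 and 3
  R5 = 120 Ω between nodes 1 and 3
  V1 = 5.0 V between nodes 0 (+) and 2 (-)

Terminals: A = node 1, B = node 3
Step 1 — V_th is the open-circuit voltage V_A - V_B (nothing connected across the terminals).
Nodal analysis, taking node 2 as the 0 V reference.
Source V1 fixes V_0 = 5 V.
KCL at each unknown node (sum of currents leaving = 0; resistances in Ω):
  Node 1: (V_1 - 5)/15000 + (V_1 - 0)/360 + (V_1 - V_3)/120 = 0
  Node 3: (V_3 - 5)/6.8 + (V_3 - 0)/1.6 + (V_3 - V_1)/120 = 0
Collecting terms (coefficients in siemens):
  0.01118·V_1 - 0.008333·V_3 = 0.0003333
  0.7804·V_3 - 0.008333·V_1 = 0.7353
Determinant D = (0.01118)(0.7804) - (-0.008333)(-0.008333) = 0.008654
V_1 = [(0.0003333)(0.7804) - (-0.008333)(0.7353)]/D = 0.7381 V
V_3 = [(0.01118)(0.7353) - (0.0003333)(-0.008333)]/D = 0.9501 V
V_th = V_1 - V_3 = 0.7381 - 0.9501 = -0.212 V
Step 2 — R_th: zero the source — replace V1 by a short circuit (node 2 merges into node 0) — and find the resistance seen between A (node 1) and B (node 3).
Reduce the network between node 1 (A) and node 3 (B) by series/parallel combination:
  Rp1 = R1 ‖ R2 (parallel, both between nodes 0 and 1) = 1/(1/15000 + 1/360) = 351.6 Ω
  Rp2 = R3 ‖ R4 (parallel, both between nodes 0 and 3) = 1/(1/6.8 + 1/1.6) = 1.295 Ω
  Rs1 = Rp1 + Rp2 (series, joined only at node 0) = 351.6 + 1.295 = 352.9 Ω
  Rp3 = R5 ‖ Rs1 (parallel, both between nodes 1 and 3) = 1/(1/120 + 1/352.9) = 89.55 Ω
R_th = 89.55 Ω

Final answer: V_th = -0.212 V, R_th = 89.55 Ω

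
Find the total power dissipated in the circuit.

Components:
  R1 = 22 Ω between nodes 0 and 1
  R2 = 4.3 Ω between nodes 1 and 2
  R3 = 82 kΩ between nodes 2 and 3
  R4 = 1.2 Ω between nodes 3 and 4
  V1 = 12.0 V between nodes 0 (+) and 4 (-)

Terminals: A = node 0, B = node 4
Nodal analysis, taking node 4 as the 0 V reference.
Source V1 fixes V_0 = 12 V.
KCL at each unknown node (sum of currents leaving = 0; resistances in Ω):
  Node 1: (V_1 - 12)/22 + (V_1 - V_2)/4.3 = 0
  Node 2: (V_2 - V_1)/4.3 + (V_2 - V_3)/82000 = 0
  Node 3: (V_3 - V_2)/82000 + (V_3 - 0)/1.2 = 0
Collecting terms (coefficients in siemens):
  0.278·V_1 - 0.2326·V_2 = 0.5455
  0.2326·V_2 - 0.2326·V_1 - 0.0000122·V_3 = 0
  0.8333·V_3 - 0.0000122·V_2 = 0
Solving these 3 simultaneous equations (Gaussian elimination) gives:
  V_1 = 12 V, V_2 = 12 V, V_3 = 0.0001756 V
Power in each resistor, P = (ΔV)²/R:
  P_R1 = (12 - 12)²/22 = 0.0000004708 W
  P_R2 = (12 - 12)²/4.3 = 0.00000009203 W
  P_R3 = (12 - 0.0001756)²/82000 = 0.001755 W
  P_R4 = (0.0001756 - 0)²/1.2 = 0.00000002568 W
P_total = P_R1 + P_R2 + P_R3 + P_R4 = 0.001756 W

Final answer: 0.001756 W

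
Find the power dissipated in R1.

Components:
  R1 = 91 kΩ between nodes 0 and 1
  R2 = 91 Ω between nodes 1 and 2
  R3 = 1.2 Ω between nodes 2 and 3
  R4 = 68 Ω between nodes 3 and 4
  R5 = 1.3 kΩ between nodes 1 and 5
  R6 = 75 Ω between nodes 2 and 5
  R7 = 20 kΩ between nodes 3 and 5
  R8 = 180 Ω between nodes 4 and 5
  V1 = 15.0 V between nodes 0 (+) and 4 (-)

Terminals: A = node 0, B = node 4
Nodal analysis, taking node 4 as the 0 V reference.
Source V1 fixes V_0 = 15 V.
KCL at each unknown node (sum of currents leaving = 0; resistances in Ω):
  Node 1: (V_1 - 15)/91000 + (V_1 - V_2)/91 + (V_1 - V_5)/1300 = 0
  Node 2: (V_2 - V_1)/91 + (V_2 - V_3)/1.2 + (V_2 - V_5)/75 = 0
  Node 3: (V_3 - V_2)/1.2 + (V_3 - 0)/68 + (V_3 - V_5)/20000 = 0
  Node 5: (V_5 - V_1)/1300 + (V_5 - V_2)/75 + (V_5 - V_3)/20000 + (V_5 - 0)/180 = 0
Collecting terms (coefficients in siemens):
  0.01177·V_1 - 0.01099·V_2 - 0.0007692·V_5 = 0.0001648
  0.8577·V_2 - 0.01099·V_1 - 0.8333·V_3 - 0.01333·V_5 = 0
  0.8481·V_3 - 0.8333·V_2 - 0.00005·V_5 = 0
  0.01971·V_5 - 0.0007692·V_1 - 0.01333·V_2 - 0.00005·V_3 = 0
Solving these 4 simultaneous equations (Gaussian elimination) gives:
  V_1 = 0.02263 V, V_2 = 0.008762 V, V_3 = 0.00861 V, V_5 = 0.006833 V
I_R1 = (V_0 - V_1)/R1 = (15 - 0.02263)/91000 = 0.0001646 A
P_R1 = I_R1² × R1 = (0.0001646)² × 91000 = 0.002465 W

Final answer: 0.002465 W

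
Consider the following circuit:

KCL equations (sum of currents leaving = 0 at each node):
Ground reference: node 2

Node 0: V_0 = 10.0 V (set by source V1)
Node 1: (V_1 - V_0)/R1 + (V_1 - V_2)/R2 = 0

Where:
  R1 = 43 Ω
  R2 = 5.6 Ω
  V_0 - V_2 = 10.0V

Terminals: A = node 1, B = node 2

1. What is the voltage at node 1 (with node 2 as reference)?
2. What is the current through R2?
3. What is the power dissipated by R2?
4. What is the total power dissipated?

Nodal analysis, taking node 2 as the 0 V reference.
Source V1 fixes V_0 = 10 V.
KCL at each unknown node (sum of currents leaving = 0; resistances in Ω):
  Node 1: (V_1 - 10)/43 + (V_1 - 0)/5.6 = 0
Collecting terms: 0.2018 × V_1 = 0.2326  =>  V_1 = 1.152 V
Part 1:
  Read off the nodal solution: V_1 = 1.152 V
Part 2:
  I_R2 = (V_1 - V_2)/R2 = (1.152 - 0)/5.6 = 0.2058 A
  Magnitude: I_R2 = 0.2058 A
Part 3:
  I_R2 = (V_1 - V_2)/R2 = (1.152 - 0)/5.6 = 0.2058 A
  P_R2 = I_R2² × R2 = (0.2058)² × 5.6 = 0.2371 W
Part 4:
  Power in each resistor, P = (ΔV)²/R:
    P_R1 = (10 - 1.152)²/43 = 1.821 W
    P_R2 = (1.152 - 0)²/5.6 = 0.2371 W
  P_total = P_R1 + P_R2 = 2.058 W

Final answers:
1. V_1 = 1.152 V
2. I_R2 = 0.2058 A
3. P_R2 = 0.2371 W
4. P_total = 2.058 W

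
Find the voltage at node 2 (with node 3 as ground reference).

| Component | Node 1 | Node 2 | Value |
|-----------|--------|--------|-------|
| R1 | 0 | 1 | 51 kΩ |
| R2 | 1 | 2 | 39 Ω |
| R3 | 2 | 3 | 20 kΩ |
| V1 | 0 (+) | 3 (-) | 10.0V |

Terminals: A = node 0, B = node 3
Nodal analysis, taking node 3 as the 0 V reference.
Source V1 fixes V_0 = 10 V.
KCL at each unknown node (sum of currents leaving = 0; resistances in Ω):
  Node 1: (V_1 - 10)/51000 + (V_1 - V_2)/39 = 0
  Node 2: (V_2 - V_1)/39 + (V_2 - 0)/20000 = 0
Collecting terms (coefficients in siemens):
  0.02566·V_1 - 0.02564·V_2 = 0.0001961
  0.02569·V_2 - 0.02564·V_1 = 0
Determinant D = (0.02566)(0.02569) - (-0.02564)(-0.02564) = 0.000001786
V_1 = [(0.0001961)(0.02569) - (-0.02564)(0)]/D = 2.821 V
V_2 = [(0.02566)(0) - (0.0001961)(-0.02564)]/D = 2.815 V
The requested potential is V_2 = 2.815 V.

Final answer: V_2 = 2.815 V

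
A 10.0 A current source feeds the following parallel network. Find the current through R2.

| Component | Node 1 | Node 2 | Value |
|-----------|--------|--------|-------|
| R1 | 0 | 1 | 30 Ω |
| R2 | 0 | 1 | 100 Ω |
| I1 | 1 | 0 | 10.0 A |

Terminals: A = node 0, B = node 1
All resistors sit directly between nodes 0 and 1, so they are in parallel and share one voltage V; the full source current 10 A splits among them.
1/R_par = 1/30 + 1/100 = 0.04333 S  =>  R_par = 23.08 Ω
V = I × R_par = 10 × 23.08 = 230.8 V
I_R2 = V/R2 = 230.8/100 = 2.308 A

Final answer: 2.308 A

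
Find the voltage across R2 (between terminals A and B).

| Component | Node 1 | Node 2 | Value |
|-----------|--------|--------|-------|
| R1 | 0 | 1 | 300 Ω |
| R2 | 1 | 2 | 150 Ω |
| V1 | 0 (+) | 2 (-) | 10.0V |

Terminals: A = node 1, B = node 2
R1 and R2 are in series across V1 (node 0 → node 1 → node 2), and the output A–B is taken across R2, so this is a voltage divider.
Series current: I = V1/(R1 + R2) = 10/(300 + 150) = 10/450 = 0.02222 A
V_R2 = I × R2 = V1 × R2/(R1 + R2) = 10 × 150/450 = 3.333 V

Final answer: 3.333 V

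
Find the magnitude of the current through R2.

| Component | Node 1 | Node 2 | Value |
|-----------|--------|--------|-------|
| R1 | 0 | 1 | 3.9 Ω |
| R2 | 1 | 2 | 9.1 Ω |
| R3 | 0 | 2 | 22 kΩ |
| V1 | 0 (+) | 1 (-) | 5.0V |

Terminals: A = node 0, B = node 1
Nodal analysis, taking node 1 as the 0 V reference.
Source V1 fixes V_0 = 5 V.
KCL at each unknown node (sum of currents leaving = 0; resistances in Ω):
  Node 2: (V_2 - 0)/9.1 + (V_2 - 5)/22000 = 0
Collecting terms: 0.1099 × V_2 = 0.0002273  =>  V_2 = 0.002067 V
I_R2 = (V_1 - V_2)/R2 = (0 - 0.002067)/9.1 = -0.0002272 A
|I_R2| = 0.0002272 A

Final answer: |I_R2| = 0.0002272 A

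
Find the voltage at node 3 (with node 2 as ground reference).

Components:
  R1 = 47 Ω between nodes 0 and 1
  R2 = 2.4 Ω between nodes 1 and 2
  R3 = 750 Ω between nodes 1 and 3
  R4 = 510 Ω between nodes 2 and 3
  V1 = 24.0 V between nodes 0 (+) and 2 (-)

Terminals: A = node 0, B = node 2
Nodal analysis, taking node 2 as the 0 V reference.
Source V1 fixes V_0 = 24 V.
KCL at each unknown node (sum of currents leaving = 0; resistances in Ω):
  Node 1: (V_1 - 24)/47 + (V_1 - 0)/2.4 + (V_1 - V_3)/750 = 0
  Node 3: (V_3 - V_1)/750 + (V_3 - 0)/510 = 0
Collecting terms (coefficients in siemens):
  0.4393·V_1 - 0.001333·V_3 = 0.5106
  0.003294·V_3 - 0.001333·V_1 = 0
Determinant D = (0.4393)(0.003294) - (-0.001333)(-0.001333) = 0.001445
V_1 = [(0.5106)(0.003294) - (-0.001333)(0)]/D = 1.164 V
V_3 = [(0.4393)(0) - (0.5106)(-0.001333)]/D = 0.4711 V
The requested potential is V_3 = 0.4711 V.

Final answer: V_3 = 0.4711 V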